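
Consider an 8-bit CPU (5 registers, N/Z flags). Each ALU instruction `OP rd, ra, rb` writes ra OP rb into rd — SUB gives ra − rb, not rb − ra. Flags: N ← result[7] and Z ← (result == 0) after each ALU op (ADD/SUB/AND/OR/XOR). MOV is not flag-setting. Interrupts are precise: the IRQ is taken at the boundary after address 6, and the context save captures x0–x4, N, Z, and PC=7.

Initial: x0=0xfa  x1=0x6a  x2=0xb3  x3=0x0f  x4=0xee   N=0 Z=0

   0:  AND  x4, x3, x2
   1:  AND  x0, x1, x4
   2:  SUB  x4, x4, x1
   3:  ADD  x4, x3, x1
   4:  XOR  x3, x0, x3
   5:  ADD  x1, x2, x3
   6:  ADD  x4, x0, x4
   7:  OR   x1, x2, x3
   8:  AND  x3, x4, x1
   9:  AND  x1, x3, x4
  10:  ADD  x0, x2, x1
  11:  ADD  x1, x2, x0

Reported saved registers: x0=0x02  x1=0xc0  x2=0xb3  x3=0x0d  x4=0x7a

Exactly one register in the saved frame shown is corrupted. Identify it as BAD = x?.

after  0: x0=0xfa x1=0x6a x2=0xb3 x3=0x0f x4=0x03  N=0 Z=0
after  1: x0=0x02 x1=0x6a x2=0xb3 x3=0x0f x4=0x03  N=0 Z=0
after  2: x0=0x02 x1=0x6a x2=0xb3 x3=0x0f x4=0x99  N=1 Z=0
after  3: x0=0x02 x1=0x6a x2=0xb3 x3=0x0f x4=0x79  N=0 Z=0
after  4: x0=0x02 x1=0x6a x2=0xb3 x3=0x0d x4=0x79  N=0 Z=0
after  5: x0=0x02 x1=0xc0 x2=0xb3 x3=0x0d x4=0x79  N=1 Z=0
after  6: x0=0x02 x1=0xc0 x2=0xb3 x3=0x0d x4=0x7b  N=0 Z=0
-- IRQ taken; context saved, return-PC = 7 --
mismatch: x4: reported 0x7a vs actual 0x7b

BAD = x4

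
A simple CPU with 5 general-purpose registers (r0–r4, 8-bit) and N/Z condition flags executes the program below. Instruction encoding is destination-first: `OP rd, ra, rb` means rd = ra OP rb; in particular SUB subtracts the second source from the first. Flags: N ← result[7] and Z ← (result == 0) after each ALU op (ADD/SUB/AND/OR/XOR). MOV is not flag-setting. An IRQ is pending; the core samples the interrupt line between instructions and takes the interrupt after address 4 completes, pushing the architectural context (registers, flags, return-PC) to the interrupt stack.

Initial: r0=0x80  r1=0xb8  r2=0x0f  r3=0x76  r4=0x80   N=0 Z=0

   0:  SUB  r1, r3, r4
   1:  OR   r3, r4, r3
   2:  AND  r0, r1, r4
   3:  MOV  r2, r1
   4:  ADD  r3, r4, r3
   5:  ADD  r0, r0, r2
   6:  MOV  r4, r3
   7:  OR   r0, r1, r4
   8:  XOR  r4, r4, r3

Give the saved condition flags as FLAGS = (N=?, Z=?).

FLAGS = (N=0, Z=0)

after  0: r0=0x80 r1=0xf6 r2=0x0f r3=0x76 r4=0x80  N=1 Z=0
after  1: r0=0x80 r1=0xf6 r2=0x0f r3=0xf6 r4=0x80  N=1 Z=0
after  2: r0=0x80 r1=0xf6 r2=0x0f r3=0xf6 r4=0x80  N=1 Z=0
after  3: r0=0x80 r1=0xf6 r2=0xf6 r3=0xf6 r4=0x80  N=1 Z=0
after  4: r0=0x80 r1=0xf6 r2=0xf6 r3=0x76 r4=0x80  N=0 Z=0
-- IRQ taken; context saved, return-PC = 5 --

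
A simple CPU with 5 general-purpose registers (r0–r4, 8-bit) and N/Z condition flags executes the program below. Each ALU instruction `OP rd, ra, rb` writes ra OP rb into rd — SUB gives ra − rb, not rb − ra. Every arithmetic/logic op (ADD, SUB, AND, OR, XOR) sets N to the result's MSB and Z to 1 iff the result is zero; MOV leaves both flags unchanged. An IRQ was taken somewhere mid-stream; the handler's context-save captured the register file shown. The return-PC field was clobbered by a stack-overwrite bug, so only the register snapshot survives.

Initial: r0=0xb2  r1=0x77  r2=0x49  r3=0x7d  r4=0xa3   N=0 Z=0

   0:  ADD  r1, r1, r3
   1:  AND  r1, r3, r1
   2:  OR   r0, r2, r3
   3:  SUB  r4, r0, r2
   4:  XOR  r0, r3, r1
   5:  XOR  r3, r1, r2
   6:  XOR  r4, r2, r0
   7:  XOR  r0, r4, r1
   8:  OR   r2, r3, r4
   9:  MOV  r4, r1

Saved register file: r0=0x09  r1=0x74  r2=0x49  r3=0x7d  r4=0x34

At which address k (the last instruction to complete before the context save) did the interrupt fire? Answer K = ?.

after  0: r0=0xb2 r1=0xf4 r2=0x49 r3=0x7d r4=0xa3  N=1 Z=0
after  1: r0=0xb2 r1=0x74 r2=0x49 r3=0x7d r4=0xa3  N=0 Z=0
after  2: r0=0x7d r1=0x74 r2=0x49 r3=0x7d r4=0xa3  N=0 Z=0
after  3: r0=0x7d r1=0x74 r2=0x49 r3=0x7d r4=0x34  N=0 Z=0
after  4: r0=0x09 r1=0x74 r2=0x49 r3=0x7d r4=0x34  N=0 Z=0
-- IRQ taken; context saved, return-PC = 5 --

K = 4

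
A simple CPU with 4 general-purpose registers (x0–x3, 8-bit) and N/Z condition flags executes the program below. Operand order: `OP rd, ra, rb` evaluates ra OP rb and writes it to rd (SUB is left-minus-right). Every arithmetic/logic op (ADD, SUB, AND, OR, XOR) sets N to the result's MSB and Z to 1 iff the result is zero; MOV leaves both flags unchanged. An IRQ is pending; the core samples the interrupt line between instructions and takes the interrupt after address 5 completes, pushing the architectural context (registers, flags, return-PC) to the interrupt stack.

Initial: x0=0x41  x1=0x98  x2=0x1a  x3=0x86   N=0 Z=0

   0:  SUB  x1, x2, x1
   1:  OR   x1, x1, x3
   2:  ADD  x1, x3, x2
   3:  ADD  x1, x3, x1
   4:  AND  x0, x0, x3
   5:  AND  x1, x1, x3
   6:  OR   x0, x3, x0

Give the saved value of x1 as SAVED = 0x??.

after  0: x0=0x41 x1=0x82 x2=0x1a x3=0x86  N=1 Z=0
after  1: x0=0x41 x1=0x86 x2=0x1a x3=0x86  N=1 Z=0
after  2: x0=0x41 x1=0xa0 x2=0x1a x3=0x86  N=1 Z=0
after  3: x0=0x41 x1=0x26 x2=0x1a x3=0x86  N=0 Z=0
after  4: x0=0x00 x1=0x26 x2=0x1a x3=0x86  N=0 Z=1
after  5: x0=0x00 x1=0x06 x2=0x1a x3=0x86  N=0 Z=0
-- IRQ taken; context saved, return-PC = 6 --

SAVED = 0x06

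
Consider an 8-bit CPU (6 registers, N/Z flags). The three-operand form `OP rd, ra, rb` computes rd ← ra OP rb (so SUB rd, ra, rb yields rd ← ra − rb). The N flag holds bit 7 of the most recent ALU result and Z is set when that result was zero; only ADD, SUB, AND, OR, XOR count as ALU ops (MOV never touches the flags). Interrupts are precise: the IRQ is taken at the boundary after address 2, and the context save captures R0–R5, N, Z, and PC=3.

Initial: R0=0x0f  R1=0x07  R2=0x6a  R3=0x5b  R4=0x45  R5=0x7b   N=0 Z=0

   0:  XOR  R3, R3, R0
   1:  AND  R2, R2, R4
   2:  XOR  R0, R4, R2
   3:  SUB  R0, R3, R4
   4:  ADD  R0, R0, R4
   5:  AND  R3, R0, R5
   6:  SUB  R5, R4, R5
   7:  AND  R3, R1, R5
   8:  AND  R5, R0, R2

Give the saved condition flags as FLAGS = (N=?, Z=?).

after  0: R0=0x0f R1=0x07 R2=0x6a R3=0x54 R4=0x45 R5=0x7b  N=0 Z=0
after  1: R0=0x0f R1=0x07 R2=0x40 R3=0x54 R4=0x45 R5=0x7b  N=0 Z=0
after  2: R0=0x05 R1=0x07 R2=0x40 R3=0x54 R4=0x45 R5=0x7b  N=0 Z=0
-- IRQ taken; context saved, return-PC = 3 --

FLAGS = (N=0, Z=0)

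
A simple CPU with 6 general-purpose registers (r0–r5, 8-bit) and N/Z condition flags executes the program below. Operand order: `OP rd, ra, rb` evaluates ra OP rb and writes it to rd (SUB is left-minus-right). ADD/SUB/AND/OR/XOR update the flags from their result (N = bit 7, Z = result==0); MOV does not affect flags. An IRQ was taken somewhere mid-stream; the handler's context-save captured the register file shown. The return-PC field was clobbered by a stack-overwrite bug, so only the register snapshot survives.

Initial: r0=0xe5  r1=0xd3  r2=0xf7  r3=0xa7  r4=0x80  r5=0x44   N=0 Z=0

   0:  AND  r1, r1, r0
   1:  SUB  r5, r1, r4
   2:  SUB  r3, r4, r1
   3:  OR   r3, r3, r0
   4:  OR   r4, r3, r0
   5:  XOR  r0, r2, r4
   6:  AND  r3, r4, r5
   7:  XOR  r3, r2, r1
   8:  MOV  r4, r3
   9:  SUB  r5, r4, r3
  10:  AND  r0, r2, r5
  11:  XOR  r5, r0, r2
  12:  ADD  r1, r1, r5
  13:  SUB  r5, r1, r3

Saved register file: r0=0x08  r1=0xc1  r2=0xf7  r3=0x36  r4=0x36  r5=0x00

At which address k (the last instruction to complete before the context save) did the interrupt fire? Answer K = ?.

after  0: r0=0xe5 r1=0xc1 r2=0xf7 r3=0xa7 r4=0x80 r5=0x44  N=1 Z=0
after  1: r0=0xe5 r1=0xc1 r2=0xf7 r3=0xa7 r4=0x80 r5=0x41  N=0 Z=0
after  2: r0=0xe5 r1=0xc1 r2=0xf7 r3=0xbf r4=0x80 r5=0x41  N=1 Z=0
after  3: r0=0xe5 r1=0xc1 r2=0xf7 r3=0xff r4=0x80 r5=0x41  N=1 Z=0
after  4: r0=0xe5 r1=0xc1 r2=0xf7 r3=0xff r4=0xff r5=0x41  N=1 Z=0
after  5: r0=0x08 r1=0xc1 r2=0xf7 r3=0xff r4=0xff r5=0x41  N=0 Z=0
after  6: r0=0x08 r1=0xc1 r2=0xf7 r3=0x41 r4=0xff r5=0x41  N=0 Z=0
after  7: r0=0x08 r1=0xc1 r2=0xf7 r3=0x36 r4=0xff r5=0x41  N=0 Z=0
after  8: r0=0x08 r1=0xc1 r2=0xf7 r3=0x36 r4=0x36 r5=0x41  N=0 Z=0
after  9: r0=0x08 r1=0xc1 r2=0xf7 r3=0x36 r4=0x36 r5=0x00  N=0 Z=1
-- IRQ taken; context saved, return-PC = 10 --

K = 9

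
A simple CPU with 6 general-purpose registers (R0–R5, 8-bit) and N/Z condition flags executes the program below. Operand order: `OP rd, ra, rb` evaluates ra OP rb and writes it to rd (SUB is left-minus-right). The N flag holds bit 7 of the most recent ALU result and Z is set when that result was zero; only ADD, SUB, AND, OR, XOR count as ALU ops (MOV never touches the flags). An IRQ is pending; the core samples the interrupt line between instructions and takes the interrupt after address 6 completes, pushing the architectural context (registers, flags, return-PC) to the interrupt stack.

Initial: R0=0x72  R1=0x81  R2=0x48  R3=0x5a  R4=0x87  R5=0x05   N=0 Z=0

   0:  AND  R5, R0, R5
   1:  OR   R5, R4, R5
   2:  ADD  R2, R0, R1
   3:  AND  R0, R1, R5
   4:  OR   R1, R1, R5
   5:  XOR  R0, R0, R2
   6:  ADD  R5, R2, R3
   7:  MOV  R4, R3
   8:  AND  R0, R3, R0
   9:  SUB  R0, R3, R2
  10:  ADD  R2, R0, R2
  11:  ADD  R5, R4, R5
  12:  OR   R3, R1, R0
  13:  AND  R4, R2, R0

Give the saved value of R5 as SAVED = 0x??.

after  0: R0=0x72 R1=0x81 R2=0x48 R3=0x5a R4=0x87 R5=0x00  N=0 Z=1
after  1: R0=0x72 R1=0x81 R2=0x48 R3=0x5a R4=0x87 R5=0x87  N=1 Z=0
after  2: R0=0x72 R1=0x81 R2=0xf3 R3=0x5a R4=0x87 R5=0x87  N=1 Z=0
after  3: R0=0x81 R1=0x81 R2=0xf3 R3=0x5a R4=0x87 R5=0x87  N=1 Z=0
after  4: R0=0x81 R1=0x87 R2=0xf3 R3=0x5a R4=0x87 R5=0x87  N=1 Z=0
after  5: R0=0x72 R1=0x87 R2=0xf3 R3=0x5a R4=0x87 R5=0x87  N=0 Z=0
after  6: R0=0x72 R1=0x87 R2=0xf3 R3=0x5a R4=0x87 R5=0x4d  N=0 Z=0
-- IRQ taken; context saved, return-PC = 7 --

SAVED = 0x4d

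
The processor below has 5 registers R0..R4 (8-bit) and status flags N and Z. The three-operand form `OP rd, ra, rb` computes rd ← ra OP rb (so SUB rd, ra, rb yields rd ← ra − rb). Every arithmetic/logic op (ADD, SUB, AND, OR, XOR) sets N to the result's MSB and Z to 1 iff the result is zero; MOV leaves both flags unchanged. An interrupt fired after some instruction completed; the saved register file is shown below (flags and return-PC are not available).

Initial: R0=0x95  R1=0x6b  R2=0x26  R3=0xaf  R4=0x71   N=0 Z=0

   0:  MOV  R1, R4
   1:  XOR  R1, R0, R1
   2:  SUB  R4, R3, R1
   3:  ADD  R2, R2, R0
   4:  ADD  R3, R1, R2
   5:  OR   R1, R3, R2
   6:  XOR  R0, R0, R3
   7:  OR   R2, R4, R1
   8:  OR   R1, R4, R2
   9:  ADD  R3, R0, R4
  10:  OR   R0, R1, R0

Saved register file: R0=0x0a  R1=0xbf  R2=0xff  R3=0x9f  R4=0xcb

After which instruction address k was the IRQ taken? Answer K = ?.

K = 7

after  0: R0=0x95 R1=0x71 R2=0x26 R3=0xaf R4=0x71  N=0 Z=0
after  1: R0=0x95 R1=0xe4 R2=0x26 R3=0xaf R4=0x71  N=1 Z=0
after  2: R0=0x95 R1=0xe4 R2=0x26 R3=0xaf R4=0xcb  N=1 Z=0
after  3: R0=0x95 R1=0xe4 R2=0xbb R3=0xaf R4=0xcb  N=1 Z=0
after  4: R0=0x95 R1=0xe4 R2=0xbb R3=0x9f R4=0xcb  N=1 Z=0
after  5: R0=0x95 R1=0xbf R2=0xbb R3=0x9f R4=0xcb  N=1 Z=0
after  6: R0=0x0a R1=0xbf R2=0xbb R3=0x9f R4=0xcb  N=0 Z=0
after  7: R0=0x0a R1=0xbf R2=0xff R3=0x9f R4=0xcb  N=1 Z=0
-- IRQ taken; context saved, return-PC = 8 --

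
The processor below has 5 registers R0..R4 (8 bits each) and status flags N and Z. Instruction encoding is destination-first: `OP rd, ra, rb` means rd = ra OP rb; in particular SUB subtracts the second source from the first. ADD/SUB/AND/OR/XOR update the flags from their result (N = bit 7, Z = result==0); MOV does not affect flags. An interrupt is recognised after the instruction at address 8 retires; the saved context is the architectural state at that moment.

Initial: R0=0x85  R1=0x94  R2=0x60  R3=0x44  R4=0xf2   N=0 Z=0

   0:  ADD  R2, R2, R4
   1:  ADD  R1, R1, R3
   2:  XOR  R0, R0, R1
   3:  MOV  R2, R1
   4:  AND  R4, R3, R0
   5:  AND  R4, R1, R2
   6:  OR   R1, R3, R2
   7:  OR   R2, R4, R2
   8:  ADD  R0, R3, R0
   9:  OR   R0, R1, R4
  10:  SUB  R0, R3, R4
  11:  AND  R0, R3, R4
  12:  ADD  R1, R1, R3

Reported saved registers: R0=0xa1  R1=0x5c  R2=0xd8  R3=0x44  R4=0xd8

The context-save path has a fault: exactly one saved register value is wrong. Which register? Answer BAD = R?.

BAD = R1

after  0: R0=0x85 R1=0x94 R2=0x52 R3=0x44 R4=0xf2  N=0 Z=0
after  1: R0=0x85 R1=0xd8 R2=0x52 R3=0x44 R4=0xf2  N=1 Z=0
after  2: R0=0x5d R1=0xd8 R2=0x52 R3=0x44 R4=0xf2  N=0 Z=0
after  3: R0=0x5d R1=0xd8 R2=0xd8 R3=0x44 R4=0xf2  N=0 Z=0
after  4: R0=0x5d R1=0xd8 R2=0xd8 R3=0x44 R4=0x44  N=0 Z=0
after  5: R0=0x5d R1=0xd8 R2=0xd8 R3=0x44 R4=0xd8  N=1 Z=0
after  6: R0=0x5d R1=0xdc R2=0xd8 R3=0x44 R4=0xd8  N=1 Z=0
after  7: R0=0x5d R1=0xdc R2=0xd8 R3=0x44 R4=0xd8  N=1 Z=0
after  8: R0=0xa1 R1=0xdc R2=0xd8 R3=0x44 R4=0xd8  N=1 Z=0
-- IRQ taken; context saved, return-PC = 9 --
mismatch: R1: reported 0x5c vs actual 0xdc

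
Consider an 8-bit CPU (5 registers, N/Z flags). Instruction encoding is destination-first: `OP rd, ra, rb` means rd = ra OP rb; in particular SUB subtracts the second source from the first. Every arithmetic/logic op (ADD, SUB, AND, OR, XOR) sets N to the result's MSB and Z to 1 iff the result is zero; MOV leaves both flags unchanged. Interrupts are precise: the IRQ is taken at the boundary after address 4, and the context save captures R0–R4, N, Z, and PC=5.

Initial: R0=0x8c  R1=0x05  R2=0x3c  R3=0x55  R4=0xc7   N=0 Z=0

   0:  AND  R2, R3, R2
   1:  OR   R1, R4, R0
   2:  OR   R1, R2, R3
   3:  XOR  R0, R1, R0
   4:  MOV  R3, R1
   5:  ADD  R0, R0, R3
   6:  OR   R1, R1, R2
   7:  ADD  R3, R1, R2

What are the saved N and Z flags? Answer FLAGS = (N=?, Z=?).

after  0: R0=0x8c R1=0x05 R2=0x14 R3=0x55 R4=0xc7  N=0 Z=0
after  1: R0=0x8c R1=0xcf R2=0x14 R3=0x55 R4=0xc7  N=1 Z=0
after  2: R0=0x8c R1=0x55 R2=0x14 R3=0x55 R4=0xc7  N=0 Z=0
after  3: R0=0xd9 R1=0x55 R2=0x14 R3=0x55 R4=0xc7  N=1 Z=0
after  4: R0=0xd9 R1=0x55 R2=0x14 R3=0x55 R4=0xc7  N=1 Z=0
-- IRQ taken; context saved, return-PC = 5 --

FLAGS = (N=1, Z=0)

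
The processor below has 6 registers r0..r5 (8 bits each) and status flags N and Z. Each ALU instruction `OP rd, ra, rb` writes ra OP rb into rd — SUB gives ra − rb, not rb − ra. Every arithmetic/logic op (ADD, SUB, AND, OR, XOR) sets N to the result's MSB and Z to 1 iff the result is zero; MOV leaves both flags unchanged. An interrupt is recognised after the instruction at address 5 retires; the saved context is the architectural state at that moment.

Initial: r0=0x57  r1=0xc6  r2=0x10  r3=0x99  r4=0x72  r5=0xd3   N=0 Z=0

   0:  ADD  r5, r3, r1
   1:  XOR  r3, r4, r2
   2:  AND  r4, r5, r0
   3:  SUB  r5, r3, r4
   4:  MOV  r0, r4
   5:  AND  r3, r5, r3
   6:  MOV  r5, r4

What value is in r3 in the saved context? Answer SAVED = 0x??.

SAVED = 0x02

after  0: r0=0x57 r1=0xc6 r2=0x10 r3=0x99 r4=0x72 r5=0x5f  N=0 Z=0
after  1: r0=0x57 r1=0xc6 r2=0x10 r3=0x62 r4=0x72 r5=0x5f  N=0 Z=0
after  2: r0=0x57 r1=0xc6 r2=0x10 r3=0x62 r4=0x57 r5=0x5f  N=0 Z=0
after  3: r0=0x57 r1=0xc6 r2=0x10 r3=0x62 r4=0x57 r5=0x0b  N=0 Z=0
after  4: r0=0x57 r1=0xc6 r2=0x10 r3=0x62 r4=0x57 r5=0x0b  N=0 Z=0
after  5: r0=0x57 r1=0xc6 r2=0x10 r3=0x02 r4=0x57 r5=0x0b  N=0 Z=0
-- IRQ taken; context saved, return-PC = 6 --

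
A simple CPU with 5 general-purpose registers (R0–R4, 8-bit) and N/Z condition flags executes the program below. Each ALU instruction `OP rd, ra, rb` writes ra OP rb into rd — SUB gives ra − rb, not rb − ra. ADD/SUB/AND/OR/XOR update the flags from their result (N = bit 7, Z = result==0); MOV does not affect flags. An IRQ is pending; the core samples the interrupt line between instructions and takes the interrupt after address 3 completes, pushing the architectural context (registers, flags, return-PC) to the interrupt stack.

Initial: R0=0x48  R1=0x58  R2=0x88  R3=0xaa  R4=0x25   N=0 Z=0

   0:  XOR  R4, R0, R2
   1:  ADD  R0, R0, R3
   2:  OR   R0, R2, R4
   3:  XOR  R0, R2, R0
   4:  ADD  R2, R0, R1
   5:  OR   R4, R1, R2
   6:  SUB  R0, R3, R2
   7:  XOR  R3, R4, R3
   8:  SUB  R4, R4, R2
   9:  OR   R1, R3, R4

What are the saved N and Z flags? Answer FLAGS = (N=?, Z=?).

FLAGS = (N=0, Z=0)

after  0: R0=0x48 R1=0x58 R2=0x88 R3=0xaa R4=0xc0  N=1 Z=0
after  1: R0=0xf2 R1=0x58 R2=0x88 R3=0xaa R4=0xc0  N=1 Z=0
after  2: R0=0xc8 R1=0x58 R2=0x88 R3=0xaa R4=0xc0  N=1 Z=0
after  3: R0=0x40 R1=0x58 R2=0x88 R3=0xaa R4=0xc0  N=0 Z=0
-- IRQ taken; context saved, return-PC = 4 --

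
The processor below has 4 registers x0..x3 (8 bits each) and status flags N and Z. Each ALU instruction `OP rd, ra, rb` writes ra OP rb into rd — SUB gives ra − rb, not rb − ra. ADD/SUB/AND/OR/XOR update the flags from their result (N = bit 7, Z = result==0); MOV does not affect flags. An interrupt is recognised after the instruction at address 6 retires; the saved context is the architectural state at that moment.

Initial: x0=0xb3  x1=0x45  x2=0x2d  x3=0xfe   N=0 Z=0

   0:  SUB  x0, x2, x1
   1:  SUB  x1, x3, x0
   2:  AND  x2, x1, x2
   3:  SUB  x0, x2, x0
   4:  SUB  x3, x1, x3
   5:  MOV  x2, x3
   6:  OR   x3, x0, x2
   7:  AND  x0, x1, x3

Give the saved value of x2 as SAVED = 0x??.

SAVED = 0x18

after  0: x0=0xe8 x1=0x45 x2=0x2d x3=0xfe  N=1 Z=0
after  1: x0=0xe8 x1=0x16 x2=0x2d x3=0xfe  N=0 Z=0
after  2: x0=0xe8 x1=0x16 x2=0x04 x3=0xfe  N=0 Z=0
after  3: x0=0x1c x1=0x16 x2=0x04 x3=0xfe  N=0 Z=0
after  4: x0=0x1c x1=0x16 x2=0x04 x3=0x18  N=0 Z=0
after  5: x0=0x1c x1=0x16 x2=0x18 x3=0x18  N=0 Z=0
after  6: x0=0x1c x1=0x16 x2=0x18 x3=0x1c  N=0 Z=0
-- IRQ taken; context saved, return-PC = 7 --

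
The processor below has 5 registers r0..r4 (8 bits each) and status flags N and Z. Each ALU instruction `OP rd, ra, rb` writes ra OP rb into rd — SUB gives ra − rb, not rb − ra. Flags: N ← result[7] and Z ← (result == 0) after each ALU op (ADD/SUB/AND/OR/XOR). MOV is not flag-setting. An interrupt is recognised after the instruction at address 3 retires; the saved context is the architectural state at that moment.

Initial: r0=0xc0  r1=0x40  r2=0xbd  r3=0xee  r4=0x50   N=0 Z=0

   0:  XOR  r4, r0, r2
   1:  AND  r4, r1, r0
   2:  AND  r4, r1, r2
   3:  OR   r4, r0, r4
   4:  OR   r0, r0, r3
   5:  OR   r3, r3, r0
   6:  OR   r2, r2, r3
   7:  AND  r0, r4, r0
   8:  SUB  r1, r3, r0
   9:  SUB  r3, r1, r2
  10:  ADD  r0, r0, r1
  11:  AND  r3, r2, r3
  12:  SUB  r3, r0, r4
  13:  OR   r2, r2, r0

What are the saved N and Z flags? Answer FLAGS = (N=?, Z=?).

after  0: r0=0xc0 r1=0x40 r2=0xbd r3=0xee r4=0x7d  N=0 Z=0
after  1: r0=0xc0 r1=0x40 r2=0xbd r3=0xee r4=0x40  N=0 Z=0
after  2: r0=0xc0 r1=0x40 r2=0xbd r3=0xee r4=0x00  N=0 Z=1
after  3: r0=0xc0 r1=0x40 r2=0xbd r3=0xee r4=0xc0  N=1 Z=0
-- IRQ taken; context saved, return-PC = 4 --

FLAGS = (N=1, Z=0)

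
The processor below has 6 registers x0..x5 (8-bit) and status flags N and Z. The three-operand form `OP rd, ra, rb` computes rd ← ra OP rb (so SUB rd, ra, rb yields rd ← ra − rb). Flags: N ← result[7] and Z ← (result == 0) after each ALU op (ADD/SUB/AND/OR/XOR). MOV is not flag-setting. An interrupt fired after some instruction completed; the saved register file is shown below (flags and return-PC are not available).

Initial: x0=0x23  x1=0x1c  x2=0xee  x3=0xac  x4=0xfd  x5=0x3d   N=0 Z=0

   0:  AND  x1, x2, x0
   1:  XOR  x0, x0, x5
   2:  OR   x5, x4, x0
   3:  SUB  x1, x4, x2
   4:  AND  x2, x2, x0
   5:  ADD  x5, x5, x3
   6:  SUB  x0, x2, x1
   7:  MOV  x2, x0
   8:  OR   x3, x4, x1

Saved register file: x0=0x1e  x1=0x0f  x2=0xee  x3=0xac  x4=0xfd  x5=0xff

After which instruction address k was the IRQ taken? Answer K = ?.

after  0: x0=0x23 x1=0x22 x2=0xee x3=0xac x4=0xfd x5=0x3d  N=0 Z=0
after  1: x0=0x1e x1=0x22 x2=0xee x3=0xac x4=0xfd x5=0x3d  N=0 Z=0
after  2: x0=0x1e x1=0x22 x2=0xee x3=0xac x4=0xfd x5=0xff  N=1 Z=0
after  3: x0=0x1e x1=0x0f x2=0xee x3=0xac x4=0xfd x5=0xff  N=0 Z=0
-- IRQ taken; context saved, return-PC = 4 --

K = 3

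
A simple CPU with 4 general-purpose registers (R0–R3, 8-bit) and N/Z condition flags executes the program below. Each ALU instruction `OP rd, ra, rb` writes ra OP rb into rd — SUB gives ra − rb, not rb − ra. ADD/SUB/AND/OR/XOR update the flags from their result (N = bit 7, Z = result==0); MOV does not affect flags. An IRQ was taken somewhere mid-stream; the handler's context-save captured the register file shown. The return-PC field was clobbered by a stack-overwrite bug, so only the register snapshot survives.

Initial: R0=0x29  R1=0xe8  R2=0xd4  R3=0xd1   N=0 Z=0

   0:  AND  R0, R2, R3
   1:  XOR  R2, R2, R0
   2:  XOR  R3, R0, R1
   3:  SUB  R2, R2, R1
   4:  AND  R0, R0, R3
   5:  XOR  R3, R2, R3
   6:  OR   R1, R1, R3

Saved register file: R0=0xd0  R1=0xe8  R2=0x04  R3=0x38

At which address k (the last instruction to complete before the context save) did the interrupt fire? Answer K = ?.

K = 2

after  0: R0=0xd0 R1=0xe8 R2=0xd4 R3=0xd1  N=1 Z=0
after  1: R0=0xd0 R1=0xe8 R2=0x04 R3=0xd1  N=0 Z=0
after  2: R0=0xd0 R1=0xe8 R2=0x04 R3=0x38  N=0 Z=0
-- IRQ taken; context saved, return-PC = 3 --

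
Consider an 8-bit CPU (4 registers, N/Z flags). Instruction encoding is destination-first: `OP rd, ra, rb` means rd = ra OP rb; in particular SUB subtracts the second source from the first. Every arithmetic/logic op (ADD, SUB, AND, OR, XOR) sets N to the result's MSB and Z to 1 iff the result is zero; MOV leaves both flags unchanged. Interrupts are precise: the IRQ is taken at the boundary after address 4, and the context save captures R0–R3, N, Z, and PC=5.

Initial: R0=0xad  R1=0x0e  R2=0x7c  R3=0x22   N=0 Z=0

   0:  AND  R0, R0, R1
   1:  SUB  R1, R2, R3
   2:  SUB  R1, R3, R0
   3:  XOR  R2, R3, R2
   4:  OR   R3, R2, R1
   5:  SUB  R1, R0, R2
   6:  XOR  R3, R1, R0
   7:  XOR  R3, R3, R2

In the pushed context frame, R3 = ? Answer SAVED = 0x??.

SAVED = 0x5e

after  0: R0=0x0c R1=0x0e R2=0x7c R3=0x22  N=0 Z=0
after  1: R0=0x0c R1=0x5a R2=0x7c R3=0x22  N=0 Z=0
after  2: R0=0x0c R1=0x16 R2=0x7c R3=0x22  N=0 Z=0
after  3: R0=0x0c R1=0x16 R2=0x5e R3=0x22  N=0 Z=0
after  4: R0=0x0c R1=0x16 R2=0x5e R3=0x5e  N=0 Z=0
-- IRQ taken; context saved, return-PC = 5 --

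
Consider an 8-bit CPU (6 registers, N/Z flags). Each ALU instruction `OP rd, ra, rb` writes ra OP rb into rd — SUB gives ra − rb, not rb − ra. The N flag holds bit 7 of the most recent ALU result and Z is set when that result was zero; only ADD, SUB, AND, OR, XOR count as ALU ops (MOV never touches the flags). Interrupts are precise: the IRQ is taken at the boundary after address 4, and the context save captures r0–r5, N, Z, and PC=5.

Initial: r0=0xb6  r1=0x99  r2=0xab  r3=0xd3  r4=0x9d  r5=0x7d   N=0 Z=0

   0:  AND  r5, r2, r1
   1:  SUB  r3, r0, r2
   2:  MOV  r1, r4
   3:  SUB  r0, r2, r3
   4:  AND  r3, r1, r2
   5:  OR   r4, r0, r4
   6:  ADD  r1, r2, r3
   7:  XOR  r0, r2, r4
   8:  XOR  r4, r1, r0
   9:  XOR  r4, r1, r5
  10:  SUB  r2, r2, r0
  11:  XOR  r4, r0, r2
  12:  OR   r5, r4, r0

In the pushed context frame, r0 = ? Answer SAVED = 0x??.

SAVED = 0xa0

after  0: r0=0xb6 r1=0x99 r2=0xab r3=0xd3 r4=0x9d r5=0x89  N=1 Z=0
after  1: r0=0xb6 r1=0x99 r2=0xab r3=0x0b r4=0x9d r5=0x89  N=0 Z=0
after  2: r0=0xb6 r1=0x9d r2=0xab r3=0x0b r4=0x9d r5=0x89  N=0 Z=0
after  3: r0=0xa0 r1=0x9d r2=0xab r3=0x0b r4=0x9d r5=0x89  N=1 Z=0
after  4: r0=0xa0 r1=0x9d r2=0xab r3=0x89 r4=0x9d r5=0x89  N=1 Z=0
-- IRQ taken; context saved, return-PC = 5 --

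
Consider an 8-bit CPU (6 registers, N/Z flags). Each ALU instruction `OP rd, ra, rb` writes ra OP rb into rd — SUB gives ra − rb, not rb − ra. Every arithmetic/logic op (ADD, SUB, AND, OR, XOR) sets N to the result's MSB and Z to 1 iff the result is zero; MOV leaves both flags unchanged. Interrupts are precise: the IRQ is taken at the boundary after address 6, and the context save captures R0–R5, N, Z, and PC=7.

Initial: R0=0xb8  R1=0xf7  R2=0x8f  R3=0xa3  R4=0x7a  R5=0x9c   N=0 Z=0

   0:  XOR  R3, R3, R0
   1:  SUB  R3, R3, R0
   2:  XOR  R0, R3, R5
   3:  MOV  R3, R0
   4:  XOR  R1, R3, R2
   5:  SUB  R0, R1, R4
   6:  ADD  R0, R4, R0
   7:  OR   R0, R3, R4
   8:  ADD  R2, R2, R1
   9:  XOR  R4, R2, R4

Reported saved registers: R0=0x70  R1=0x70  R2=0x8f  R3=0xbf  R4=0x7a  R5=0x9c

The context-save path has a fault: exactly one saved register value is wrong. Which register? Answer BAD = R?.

BAD = R3

after  0: R0=0xb8 R1=0xf7 R2=0x8f R3=0x1b R4=0x7a R5=0x9c  N=0 Z=0
after  1: R0=0xb8 R1=0xf7 R2=0x8f R3=0x63 R4=0x7a R5=0x9c  N=0 Z=0
after  2: R0=0xff R1=0xf7 R2=0x8f R3=0x63 R4=0x7a R5=0x9c  N=1 Z=0
after  3: R0=0xff R1=0xf7 R2=0x8f R3=0xff R4=0x7a R5=0x9c  N=1 Z=0
after  4: R0=0xff R1=0x70 R2=0x8f R3=0xff R4=0x7a R5=0x9c  N=0 Z=0
after  5: R0=0xf6 R1=0x70 R2=0x8f R3=0xff R4=0x7a R5=0x9c  N=1 Z=0
after  6: R0=0x70 R1=0x70 R2=0x8f R3=0xff R4=0x7a R5=0x9c  N=0 Z=0
-- IRQ taken; context saved, return-PC = 7 --
mismatch: R3: reported 0xbf vs actual 0xff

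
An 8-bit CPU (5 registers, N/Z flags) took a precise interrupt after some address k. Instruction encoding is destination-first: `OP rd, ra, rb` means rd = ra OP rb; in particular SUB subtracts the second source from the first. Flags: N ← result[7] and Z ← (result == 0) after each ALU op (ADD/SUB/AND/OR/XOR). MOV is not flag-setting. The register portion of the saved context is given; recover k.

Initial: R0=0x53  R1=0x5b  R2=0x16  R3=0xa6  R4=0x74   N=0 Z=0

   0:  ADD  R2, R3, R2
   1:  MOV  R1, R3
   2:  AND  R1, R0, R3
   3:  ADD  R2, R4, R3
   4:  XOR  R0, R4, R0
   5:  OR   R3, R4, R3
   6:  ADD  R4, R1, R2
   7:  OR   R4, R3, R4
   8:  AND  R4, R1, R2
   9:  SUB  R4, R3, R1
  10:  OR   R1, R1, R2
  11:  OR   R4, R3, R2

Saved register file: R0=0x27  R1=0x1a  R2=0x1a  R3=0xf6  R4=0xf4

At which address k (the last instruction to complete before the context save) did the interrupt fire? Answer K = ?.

after  0: R0=0x53 R1=0x5b R2=0xbc R3=0xa6 R4=0x74  N=1 Z=0
after  1: R0=0x53 R1=0xa6 R2=0xbc R3=0xa6 R4=0x74  N=1 Z=0
after  2: R0=0x53 R1=0x02 R2=0xbc R3=0xa6 R4=0x74  N=0 Z=0
after  3: R0=0x53 R1=0x02 R2=0x1a R3=0xa6 R4=0x74  N=0 Z=0
after  4: R0=0x27 R1=0x02 R2=0x1a R3=0xa6 R4=0x74  N=0 Z=0
after  5: R0=0x27 R1=0x02 R2=0x1a R3=0xf6 R4=0x74  N=1 Z=0
after  6: R0=0x27 R1=0x02 R2=0x1a R3=0xf6 R4=0x1c  N=0 Z=0
after  7: R0=0x27 R1=0x02 R2=0x1a R3=0xf6 R4=0xfe  N=1 Z=0
after  8: R0=0x27 R1=0x02 R2=0x1a R3=0xf6 R4=0x02  N=0 Z=0
after  9: R0=0x27 R1=0x02 R2=0x1a R3=0xf6 R4=0xf4  N=1 Z=0
after 10: R0=0x27 R1=0x1a R2=0x1a R3=0xf6 R4=0xf4  N=0 Z=0
-- IRQ taken; context saved, return-PC = 11 --

K = 10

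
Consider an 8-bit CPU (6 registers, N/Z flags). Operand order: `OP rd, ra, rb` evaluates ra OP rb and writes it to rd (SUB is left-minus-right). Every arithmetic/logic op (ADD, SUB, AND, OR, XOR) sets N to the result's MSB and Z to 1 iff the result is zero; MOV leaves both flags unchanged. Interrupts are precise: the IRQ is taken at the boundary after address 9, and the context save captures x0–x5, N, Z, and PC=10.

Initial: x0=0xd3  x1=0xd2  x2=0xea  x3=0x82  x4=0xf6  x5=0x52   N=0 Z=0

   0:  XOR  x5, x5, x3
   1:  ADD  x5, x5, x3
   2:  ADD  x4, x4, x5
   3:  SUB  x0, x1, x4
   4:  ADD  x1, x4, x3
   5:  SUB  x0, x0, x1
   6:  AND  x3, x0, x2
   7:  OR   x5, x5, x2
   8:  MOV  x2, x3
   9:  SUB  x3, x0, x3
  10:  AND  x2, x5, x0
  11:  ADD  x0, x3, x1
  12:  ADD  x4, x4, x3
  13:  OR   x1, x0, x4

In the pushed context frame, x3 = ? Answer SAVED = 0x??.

after  0: x0=0xd3 x1=0xd2 x2=0xea x3=0x82 x4=0xf6 x5=0xd0  N=1 Z=0
after  1: x0=0xd3 x1=0xd2 x2=0xea x3=0x82 x4=0xf6 x5=0x52  N=0 Z=0
after  2: x0=0xd3 x1=0xd2 x2=0xea x3=0x82 x4=0x48 x5=0x52  N=0 Z=0
after  3: x0=0x8a x1=0xd2 x2=0xea x3=0x82 x4=0x48 x5=0x52  N=1 Z=0
after  4: x0=0x8a x1=0xca x2=0xea x3=0x82 x4=0x48 x5=0x52  N=1 Z=0
after  5: x0=0xc0 x1=0xca x2=0xea x3=0x82 x4=0x48 x5=0x52  N=1 Z=0
after  6: x0=0xc0 x1=0xca x2=0xea x3=0xc0 x4=0x48 x5=0x52  N=1 Z=0
after  7: x0=0xc0 x1=0xca x2=0xea x3=0xc0 x4=0x48 x5=0xfa  N=1 Z=0
after  8: x0=0xc0 x1=0xca x2=0xc0 x3=0xc0 x4=0x48 x5=0xfa  N=1 Z=0
after  9: x0=0xc0 x1=0xca x2=0xc0 x3=0x00 x4=0x48 x5=0xfa  N=0 Z=1
-- IRQ taken; context saved, return-PC = 10 --

SAVED = 0x00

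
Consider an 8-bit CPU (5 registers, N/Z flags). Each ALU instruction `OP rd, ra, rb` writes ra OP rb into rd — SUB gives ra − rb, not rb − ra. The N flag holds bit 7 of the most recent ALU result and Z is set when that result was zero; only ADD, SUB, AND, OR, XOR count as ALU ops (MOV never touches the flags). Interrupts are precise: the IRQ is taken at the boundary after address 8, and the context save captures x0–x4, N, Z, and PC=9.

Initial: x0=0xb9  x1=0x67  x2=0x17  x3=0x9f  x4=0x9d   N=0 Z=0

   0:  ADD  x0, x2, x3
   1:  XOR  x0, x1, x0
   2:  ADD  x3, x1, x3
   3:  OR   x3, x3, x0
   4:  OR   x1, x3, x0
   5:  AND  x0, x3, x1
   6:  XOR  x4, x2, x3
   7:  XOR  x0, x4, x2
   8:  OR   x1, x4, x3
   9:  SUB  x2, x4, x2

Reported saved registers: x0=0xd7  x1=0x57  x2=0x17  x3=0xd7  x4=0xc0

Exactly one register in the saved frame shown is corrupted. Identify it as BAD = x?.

BAD = x1

after  0: x0=0xb6 x1=0x67 x2=0x17 x3=0x9f x4=0x9d  N=1 Z=0
after  1: x0=0xd1 x1=0x67 x2=0x17 x3=0x9f x4=0x9d  N=1 Z=0
after  2: x0=0xd1 x1=0x67 x2=0x17 x3=0x06 x4=0x9d  N=0 Z=0
after  3: x0=0xd1 x1=0x67 x2=0x17 x3=0xd7 x4=0x9d  N=1 Z=0
after  4: x0=0xd1 x1=0xd7 x2=0x17 x3=0xd7 x4=0x9d  N=1 Z=0
after  5: x0=0xd7 x1=0xd7 x2=0x17 x3=0xd7 x4=0x9d  N=1 Z=0
after  6: x0=0xd7 x1=0xd7 x2=0x17 x3=0xd7 x4=0xc0  N=1 Z=0
after  7: x0=0xd7 x1=0xd7 x2=0x17 x3=0xd7 x4=0xc0  N=1 Z=0
after  8: x0=0xd7 x1=0xd7 x2=0x17 x3=0xd7 x4=0xc0  N=1 Z=0
-- IRQ taken; context saved, return-PC = 9 --
mismatch: x1: reported 0x57 vs actual 0xd7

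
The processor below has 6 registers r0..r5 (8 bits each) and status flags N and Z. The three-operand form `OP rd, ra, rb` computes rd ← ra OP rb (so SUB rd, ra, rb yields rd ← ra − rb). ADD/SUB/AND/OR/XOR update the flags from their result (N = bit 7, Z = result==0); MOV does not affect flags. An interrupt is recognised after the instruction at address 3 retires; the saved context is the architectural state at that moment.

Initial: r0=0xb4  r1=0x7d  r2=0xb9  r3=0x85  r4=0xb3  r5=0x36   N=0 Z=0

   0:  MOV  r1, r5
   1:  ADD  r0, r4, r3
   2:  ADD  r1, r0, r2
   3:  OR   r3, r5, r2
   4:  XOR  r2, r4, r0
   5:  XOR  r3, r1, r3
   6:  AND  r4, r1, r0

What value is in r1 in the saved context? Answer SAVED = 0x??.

after  0: r0=0xb4 r1=0x36 r2=0xb9 r3=0x85 r4=0xb3 r5=0x36  N=0 Z=0
after  1: r0=0x38 r1=0x36 r2=0xb9 r3=0x85 r4=0xb3 r5=0x36  N=0 Z=0
after  2: r0=0x38 r1=0xf1 r2=0xb9 r3=0x85 r4=0xb3 r5=0x36  N=1 Z=0
after  3: r0=0x38 r1=0xf1 r2=0xb9 r3=0xbf r4=0xb3 r5=0x36  N=1 Z=0
-- IRQ taken; context saved, return-PC = 4 --

SAVED = 0xf1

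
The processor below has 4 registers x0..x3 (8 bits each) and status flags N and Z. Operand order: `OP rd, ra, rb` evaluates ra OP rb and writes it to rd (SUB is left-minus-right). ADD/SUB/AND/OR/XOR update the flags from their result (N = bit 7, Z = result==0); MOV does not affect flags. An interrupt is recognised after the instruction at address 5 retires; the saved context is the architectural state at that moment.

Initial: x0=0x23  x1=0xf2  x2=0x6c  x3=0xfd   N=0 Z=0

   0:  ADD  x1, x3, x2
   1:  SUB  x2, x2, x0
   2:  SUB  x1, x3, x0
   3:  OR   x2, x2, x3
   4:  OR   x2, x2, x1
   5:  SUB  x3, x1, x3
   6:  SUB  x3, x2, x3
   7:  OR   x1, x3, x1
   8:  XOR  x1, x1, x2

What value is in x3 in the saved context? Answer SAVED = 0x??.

after  0: x0=0x23 x1=0x69 x2=0x6c x3=0xfd  N=0 Z=0
after  1: x0=0x23 x1=0x69 x2=0x49 x3=0xfd  N=0 Z=0
after  2: x0=0x23 x1=0xda x2=0x49 x3=0xfd  N=1 Z=0
after  3: x0=0x23 x1=0xda x2=0xfd x3=0xfd  N=1 Z=0
after  4: x0=0x23 x1=0xda x2=0xff x3=0xfd  N=1 Z=0
after  5: x0=0x23 x1=0xda x2=0xff x3=0xdd  N=1 Z=0
-- IRQ taken; context saved, return-PC = 6 --

SAVED = 0xdd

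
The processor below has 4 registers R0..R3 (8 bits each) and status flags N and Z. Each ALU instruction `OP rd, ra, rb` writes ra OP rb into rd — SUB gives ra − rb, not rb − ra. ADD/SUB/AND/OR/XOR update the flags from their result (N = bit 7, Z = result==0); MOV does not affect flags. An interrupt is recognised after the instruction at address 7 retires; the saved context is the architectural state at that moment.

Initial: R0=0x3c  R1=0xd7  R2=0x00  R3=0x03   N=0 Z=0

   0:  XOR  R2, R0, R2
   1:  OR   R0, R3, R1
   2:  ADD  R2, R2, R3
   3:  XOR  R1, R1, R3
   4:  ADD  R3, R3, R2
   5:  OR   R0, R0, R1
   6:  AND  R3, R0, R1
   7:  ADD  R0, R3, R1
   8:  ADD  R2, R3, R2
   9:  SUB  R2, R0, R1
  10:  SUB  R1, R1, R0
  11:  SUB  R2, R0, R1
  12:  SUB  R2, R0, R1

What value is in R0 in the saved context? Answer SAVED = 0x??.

after  0: R0=0x3c R1=0xd7 R2=0x3c R3=0x03  N=0 Z=0
after  1: R0=0xd7 R1=0xd7 R2=0x3c R3=0x03  N=1 Z=0
after  2: R0=0xd7 R1=0xd7 R2=0x3f R3=0x03  N=0 Z=0
after  3: R0=0xd7 R1=0xd4 R2=0x3f R3=0x03  N=1 Z=0
after  4: R0=0xd7 R1=0xd4 R2=0x3f R3=0x42  N=0 Z=0
after  5: R0=0xd7 R1=0xd4 R2=0x3f R3=0x42  N=1 Z=0
after  6: R0=0xd7 R1=0xd4 R2=0x3f R3=0xd4  N=1 Z=0
after  7: R0=0xa8 R1=0xd4 R2=0x3f R3=0xd4  N=1 Z=0
-- IRQ taken; context saved, return-PC = 8 --

SAVED = 0xa8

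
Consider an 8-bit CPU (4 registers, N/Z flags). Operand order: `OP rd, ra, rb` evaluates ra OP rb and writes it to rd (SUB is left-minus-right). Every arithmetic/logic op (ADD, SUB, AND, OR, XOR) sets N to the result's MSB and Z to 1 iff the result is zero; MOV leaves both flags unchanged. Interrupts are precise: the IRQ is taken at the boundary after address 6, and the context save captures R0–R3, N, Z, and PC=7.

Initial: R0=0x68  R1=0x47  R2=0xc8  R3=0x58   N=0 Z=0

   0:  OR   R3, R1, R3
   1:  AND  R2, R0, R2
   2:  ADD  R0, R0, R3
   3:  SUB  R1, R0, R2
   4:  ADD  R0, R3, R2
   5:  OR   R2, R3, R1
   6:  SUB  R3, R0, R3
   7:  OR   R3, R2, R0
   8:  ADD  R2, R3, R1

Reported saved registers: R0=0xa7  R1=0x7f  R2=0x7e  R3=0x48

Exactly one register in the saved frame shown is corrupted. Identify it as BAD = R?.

BAD = R2

after  0: R0=0x68 R1=0x47 R2=0xc8 R3=0x5f  N=0 Z=0
after  1: R0=0x68 R1=0x47 R2=0x48 R3=0x5f  N=0 Z=0
after  2: R0=0xc7 R1=0x47 R2=0x48 R3=0x5f  N=1 Z=0
after  3: R0=0xc7 R1=0x7f R2=0x48 R3=0x5f  N=0 Z=0
after  4: R0=0xa7 R1=0x7f R2=0x48 R3=0x5f  N=1 Z=0
after  5: R0=0xa7 R1=0x7f R2=0x7f R3=0x5f  N=0 Z=0
after  6: R0=0xa7 R1=0x7f R2=0x7f R3=0x48  N=0 Z=0
-- IRQ taken; context saved, return-PC = 7 --
mismatch: R2: reported 0x7e vs actual 0x7f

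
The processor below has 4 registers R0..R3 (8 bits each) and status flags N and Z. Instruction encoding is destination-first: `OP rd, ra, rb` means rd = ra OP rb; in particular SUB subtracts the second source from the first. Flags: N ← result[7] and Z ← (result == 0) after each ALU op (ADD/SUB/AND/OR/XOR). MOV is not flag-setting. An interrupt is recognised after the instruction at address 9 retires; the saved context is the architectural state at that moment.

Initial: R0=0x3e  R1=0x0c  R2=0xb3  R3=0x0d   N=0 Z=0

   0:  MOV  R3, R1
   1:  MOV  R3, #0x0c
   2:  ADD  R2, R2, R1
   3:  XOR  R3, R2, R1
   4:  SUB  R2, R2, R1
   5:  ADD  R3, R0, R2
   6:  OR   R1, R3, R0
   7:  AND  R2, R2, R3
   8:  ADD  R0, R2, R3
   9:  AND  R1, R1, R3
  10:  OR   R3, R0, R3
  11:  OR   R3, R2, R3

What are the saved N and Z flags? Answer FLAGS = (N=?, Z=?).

FLAGS = (N=1, Z=0)

after  0: R0=0x3e R1=0x0c R2=0xb3 R3=0x0c  N=0 Z=0
after  1: R0=0x3e R1=0x0c R2=0xb3 R3=0x0c  N=0 Z=0
after  2: R0=0x3e R1=0x0c R2=0xbf R3=0x0c  N=1 Z=0
after  3: R0=0x3e R1=0x0c R2=0xbf R3=0xb3  N=1 Z=0
after  4: R0=0x3e R1=0x0c R2=0xb3 R3=0xb3  N=1 Z=0
after  5: R0=0x3e R1=0x0c R2=0xb3 R3=0xf1  N=1 Z=0
after  6: R0=0x3e R1=0xff R2=0xb3 R3=0xf1  N=1 Z=0
after  7: R0=0x3e R1=0xff R2=0xb1 R3=0xf1  N=1 Z=0
after  8: R0=0xa2 R1=0xff R2=0xb1 R3=0xf1  N=1 Z=0
after  9: R0=0xa2 R1=0xf1 R2=0xb1 R3=0xf1  N=1 Z=0
-- IRQ taken; context saved, return-PC = 10 --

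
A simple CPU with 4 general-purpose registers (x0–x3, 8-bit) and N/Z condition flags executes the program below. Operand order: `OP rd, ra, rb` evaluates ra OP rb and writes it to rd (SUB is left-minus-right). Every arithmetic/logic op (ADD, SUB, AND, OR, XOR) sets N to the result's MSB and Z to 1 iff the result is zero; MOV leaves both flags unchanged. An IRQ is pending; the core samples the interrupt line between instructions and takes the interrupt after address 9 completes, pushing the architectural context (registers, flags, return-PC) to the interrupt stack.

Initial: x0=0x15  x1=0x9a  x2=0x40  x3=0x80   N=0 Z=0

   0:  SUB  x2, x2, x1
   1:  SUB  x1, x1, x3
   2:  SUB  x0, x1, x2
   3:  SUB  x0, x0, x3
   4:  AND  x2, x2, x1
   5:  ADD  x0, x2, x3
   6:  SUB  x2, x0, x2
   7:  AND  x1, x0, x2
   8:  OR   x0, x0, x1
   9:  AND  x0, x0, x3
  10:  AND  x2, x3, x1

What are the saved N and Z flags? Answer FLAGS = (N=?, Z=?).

FLAGS = (N=1, Z=0)

after  0: x0=0x15 x1=0x9a x2=0xa6 x3=0x80  N=1 Z=0
after  1: x0=0x15 x1=0x1a x2=0xa6 x3=0x80  N=0 Z=0
after  2: x0=0x74 x1=0x1a x2=0xa6 x3=0x80  N=0 Z=0
after  3: x0=0xf4 x1=0x1a x2=0xa6 x3=0x80  N=1 Z=0
after  4: x0=0xf4 x1=0x1a x2=0x02 x3=0x80  N=0 Z=0
after  5: x0=0x82 x1=0x1a x2=0x02 x3=0x80  N=1 Z=0
after  6: x0=0x82 x1=0x1a x2=0x80 x3=0x80  N=1 Z=0
after  7: x0=0x82 x1=0x80 x2=0x80 x3=0x80  N=1 Z=0
after  8: x0=0x82 x1=0x80 x2=0x80 x3=0x80  N=1 Z=0
after  9: x0=0x80 x1=0x80 x2=0x80 x3=0x80  N=1 Z=0
-- IRQ taken; context saved, return-PC = 10 --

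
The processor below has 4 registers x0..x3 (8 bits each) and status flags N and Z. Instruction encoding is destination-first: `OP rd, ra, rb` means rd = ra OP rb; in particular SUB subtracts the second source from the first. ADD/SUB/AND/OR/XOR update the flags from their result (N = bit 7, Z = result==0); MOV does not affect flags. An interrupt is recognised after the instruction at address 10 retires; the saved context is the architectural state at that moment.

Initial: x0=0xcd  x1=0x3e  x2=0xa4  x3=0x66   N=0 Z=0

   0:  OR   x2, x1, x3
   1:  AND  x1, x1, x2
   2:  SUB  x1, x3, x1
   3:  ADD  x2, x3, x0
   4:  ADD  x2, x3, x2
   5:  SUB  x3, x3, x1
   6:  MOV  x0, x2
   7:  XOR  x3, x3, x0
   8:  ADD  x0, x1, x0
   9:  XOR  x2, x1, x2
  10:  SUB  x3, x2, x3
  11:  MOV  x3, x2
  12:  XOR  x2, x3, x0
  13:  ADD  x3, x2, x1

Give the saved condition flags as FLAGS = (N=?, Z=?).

FLAGS = (N=0, Z=0)

after  0: x0=0xcd x1=0x3e x2=0x7e x3=0x66  N=0 Z=0
after  1: x0=0xcd x1=0x3e x2=0x7e x3=0x66  N=0 Z=0
after  2: x0=0xcd x1=0x28 x2=0x7e x3=0x66  N=0 Z=0
after  3: x0=0xcd x1=0x28 x2=0x33 x3=0x66  N=0 Z=0
after  4: x0=0xcd x1=0x28 x2=0x99 x3=0x66  N=1 Z=0
after  5: x0=0xcd x1=0x28 x2=0x99 x3=0x3e  N=0 Z=0
after  6: x0=0x99 x1=0x28 x2=0x99 x3=0x3e  N=0 Z=0
after  7: x0=0x99 x1=0x28 x2=0x99 x3=0xa7  N=1 Z=0
after  8: x0=0xc1 x1=0x28 x2=0x99 x3=0xa7  N=1 Z=0
after  9: x0=0xc1 x1=0x28 x2=0xb1 x3=0xa7  N=1 Z=0
after 10: x0=0xc1 x1=0x28 x2=0xb1 x3=0x0a  N=0 Z=0
-- IRQ taken; context saved, return-PC = 11 --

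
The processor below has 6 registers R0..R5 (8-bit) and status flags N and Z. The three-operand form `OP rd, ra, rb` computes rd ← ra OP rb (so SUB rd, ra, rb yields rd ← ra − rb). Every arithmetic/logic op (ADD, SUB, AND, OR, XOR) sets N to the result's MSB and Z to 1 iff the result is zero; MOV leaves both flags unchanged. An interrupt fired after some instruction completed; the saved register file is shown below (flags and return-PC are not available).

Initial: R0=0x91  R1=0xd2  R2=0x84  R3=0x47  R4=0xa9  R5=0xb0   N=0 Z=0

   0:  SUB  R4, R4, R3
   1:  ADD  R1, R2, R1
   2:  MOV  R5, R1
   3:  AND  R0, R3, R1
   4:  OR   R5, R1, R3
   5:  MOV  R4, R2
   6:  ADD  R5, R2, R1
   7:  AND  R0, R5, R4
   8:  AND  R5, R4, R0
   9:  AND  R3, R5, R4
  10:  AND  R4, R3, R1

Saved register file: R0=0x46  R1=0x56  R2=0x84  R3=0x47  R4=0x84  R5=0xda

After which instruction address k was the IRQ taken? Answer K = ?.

after  0: R0=0x91 R1=0xd2 R2=0x84 R3=0x47 R4=0x62 R5=0xb0  N=0 Z=0
after  1: R0=0x91 R1=0x56 R2=0x84 R3=0x47 R4=0x62 R5=0xb0  N=0 Z=0
after  2: R0=0x91 R1=0x56 R2=0x84 R3=0x47 R4=0x62 R5=0x56  N=0 Z=0
after  3: R0=0x46 R1=0x56 R2=0x84 R3=0x47 R4=0x62 R5=0x56  N=0 Z=0
after  4: R0=0x46 R1=0x56 R2=0x84 R3=0x47 R4=0x62 R5=0x57  N=0 Z=0
after  5: R0=0x46 R1=0x56 R2=0x84 R3=0x47 R4=0x84 R5=0x57  N=0 Z=0
after  6: R0=0x46 R1=0x56 R2=0x84 R3=0x47 R4=0x84 R5=0xda  N=1 Z=0
-- IRQ taken; context saved, return-PC = 7 --

K = 6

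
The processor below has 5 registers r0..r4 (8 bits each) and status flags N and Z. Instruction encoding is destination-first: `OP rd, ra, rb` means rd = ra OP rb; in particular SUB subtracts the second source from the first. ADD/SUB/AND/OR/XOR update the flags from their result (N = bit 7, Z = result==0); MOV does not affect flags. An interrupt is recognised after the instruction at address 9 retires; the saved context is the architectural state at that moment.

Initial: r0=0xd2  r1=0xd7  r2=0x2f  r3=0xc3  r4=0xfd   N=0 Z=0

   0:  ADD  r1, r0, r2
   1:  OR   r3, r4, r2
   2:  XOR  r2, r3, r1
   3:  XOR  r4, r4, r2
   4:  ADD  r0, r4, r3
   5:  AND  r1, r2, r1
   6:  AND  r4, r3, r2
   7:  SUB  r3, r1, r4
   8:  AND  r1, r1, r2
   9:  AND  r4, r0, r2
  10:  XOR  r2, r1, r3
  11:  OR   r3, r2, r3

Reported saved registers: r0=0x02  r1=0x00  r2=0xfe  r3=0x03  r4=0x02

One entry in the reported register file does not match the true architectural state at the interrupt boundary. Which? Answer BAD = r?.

after  0: r0=0xd2 r1=0x01 r2=0x2f r3=0xc3 r4=0xfd  N=0 Z=0
after  1: r0=0xd2 r1=0x01 r2=0x2f r3=0xff r4=0xfd  N=1 Z=0
after  2: r0=0xd2 r1=0x01 r2=0xfe r3=0xff r4=0xfd  N=1 Z=0
after  3: r0=0xd2 r1=0x01 r2=0xfe r3=0xff r4=0x03  N=0 Z=0
after  4: r0=0x02 r1=0x01 r2=0xfe r3=0xff r4=0x03  N=0 Z=0
after  5: r0=0x02 r1=0x00 r2=0xfe r3=0xff r4=0x03  N=0 Z=1
after  6: r0=0x02 r1=0x00 r2=0xfe r3=0xff r4=0xfe  N=1 Z=0
after  7: r0=0x02 r1=0x00 r2=0xfe r3=0x02 r4=0xfe  N=0 Z=0
after  8: r0=0x02 r1=0x00 r2=0xfe r3=0x02 r4=0xfe  N=0 Z=1
after  9: r0=0x02 r1=0x00 r2=0xfe r3=0x02 r4=0x02  N=0 Z=0
-- IRQ taken; context saved, return-PC = 10 --
mismatch: r3: reported 0x03 vs actual 0x02

BAD = r3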